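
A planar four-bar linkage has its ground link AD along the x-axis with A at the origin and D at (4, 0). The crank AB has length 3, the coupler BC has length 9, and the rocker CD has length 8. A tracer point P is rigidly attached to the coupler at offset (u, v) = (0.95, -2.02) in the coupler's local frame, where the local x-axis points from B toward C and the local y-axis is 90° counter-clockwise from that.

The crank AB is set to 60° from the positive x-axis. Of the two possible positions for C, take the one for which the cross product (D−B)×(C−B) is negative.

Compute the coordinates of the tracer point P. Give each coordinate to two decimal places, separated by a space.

-0.72 2.34

A=(0,0), D=(4.00,0)
B = A + 3.00·(cos60°, sin60°) = (1.5000, 2.5981)
|BD| = 3.6056
circle(B,9.00) ∩ circle(D,8.00): a=4.1603, h=7.9807
  candidates: C₊=(10.1354,5.1339) cross=28.775; C₋=(-1.3661,-5.9334) cross=-28.775
  mode - wants cross < 0 → take C=(-1.3661,-5.9334) (cross=-28.775)
ex = (C−B)/|BC| = (-0.3185,-0.9479); ey = (0.9479,-0.3185)
P = B + 0.95·ex + -2.02·ey = (-0.7174,2.3408)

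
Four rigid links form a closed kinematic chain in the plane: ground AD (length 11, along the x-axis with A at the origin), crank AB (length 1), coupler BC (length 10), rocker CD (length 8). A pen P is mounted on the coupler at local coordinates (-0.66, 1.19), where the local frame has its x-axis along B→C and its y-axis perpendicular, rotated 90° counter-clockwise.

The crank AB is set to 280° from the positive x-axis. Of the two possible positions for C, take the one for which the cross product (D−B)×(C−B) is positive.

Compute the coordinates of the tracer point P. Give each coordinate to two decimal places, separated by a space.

-1.16 -0.73

A=(0,0), D=(11.00,0)
B = A + 1.00·(cos280°, sin280°) = (0.1736, -0.9848)
|BD| = 10.8711
circle(B,10.00) ∩ circle(D,8.00): a=7.0913, h=7.0508
  candidates: C₊=(6.5971,6.6794) cross=76.649; C₋=(7.8745,-7.3642) cross=-76.649
  mode + wants cross > 0 → take C=(6.5971,6.6794) (cross=76.649)
ex = (C−B)/|BC| = (0.6423,0.7664); ey = (-0.7664,0.6423)
P = B + -0.66·ex + 1.19·ey = (-1.1623,-0.7263)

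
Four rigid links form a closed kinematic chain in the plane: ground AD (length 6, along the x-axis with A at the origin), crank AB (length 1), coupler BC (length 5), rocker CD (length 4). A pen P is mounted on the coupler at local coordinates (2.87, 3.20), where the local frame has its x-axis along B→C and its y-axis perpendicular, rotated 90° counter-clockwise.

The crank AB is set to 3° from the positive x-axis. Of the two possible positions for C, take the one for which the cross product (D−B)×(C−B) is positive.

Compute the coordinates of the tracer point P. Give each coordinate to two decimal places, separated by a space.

0.65 4.34

A=(0,0), D=(6.00,0)
B = A + 1.00·(cos3°, sin3°) = (0.9986, 0.0523)
|BD| = 5.0016
circle(B,5.00) ∩ circle(D,4.00): a=3.4005, h=3.6656
  candidates: C₊=(4.4373,3.6821) cross=18.334; C₋=(4.3606,-3.6486) cross=-18.334
  mode + wants cross > 0 → take C=(4.4373,3.6821) (cross=18.334)
ex = (C−B)/|BC| = (0.6877,0.7260); ey = (-0.7260,0.6877)
P = B + 2.87·ex + 3.20·ey = (0.6494,4.3366)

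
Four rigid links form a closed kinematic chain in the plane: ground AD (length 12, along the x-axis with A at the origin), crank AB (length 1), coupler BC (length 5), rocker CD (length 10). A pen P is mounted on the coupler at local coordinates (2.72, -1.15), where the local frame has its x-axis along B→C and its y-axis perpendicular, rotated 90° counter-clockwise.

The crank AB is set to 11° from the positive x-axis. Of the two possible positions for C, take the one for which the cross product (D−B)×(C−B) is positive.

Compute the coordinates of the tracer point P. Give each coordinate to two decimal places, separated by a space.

A=(0,0), D=(12.00,0)
B = A + 1.00·(cos11°, sin11°) = (0.9816, 0.1908)
|BD| = 11.0200
circle(B,5.00) ∩ circle(D,10.00): a=2.1071, h=4.5343
  candidates: C₊=(3.1669,4.6880) cross=49.968; C₋=(3.0099,-4.3793) cross=-49.968
  mode + wants cross > 0 → take C=(3.1669,4.6880) (cross=49.968)
ex = (C−B)/|BC| = (0.4371,0.8994); ey = (-0.8994,0.4371)
P = B + 2.72·ex + -1.15·ey = (3.2048,2.1346)

3.20 2.13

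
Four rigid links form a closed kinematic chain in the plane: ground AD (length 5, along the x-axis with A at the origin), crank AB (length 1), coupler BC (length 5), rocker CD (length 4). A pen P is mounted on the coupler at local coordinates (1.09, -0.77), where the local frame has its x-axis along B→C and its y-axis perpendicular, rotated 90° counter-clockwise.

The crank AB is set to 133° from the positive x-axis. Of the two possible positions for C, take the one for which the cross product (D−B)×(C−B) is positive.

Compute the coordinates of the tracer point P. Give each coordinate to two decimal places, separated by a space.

A=(0,0), D=(5.00,0)
B = A + 1.00·(cos133°, sin133°) = (-0.6820, 0.7314)
|BD| = 5.7289
circle(B,5.00) ∩ circle(D,4.00): a=3.6499, h=3.4173
  candidates: C₊=(3.3743,3.6547) cross=19.577; C₋=(2.5018,-3.1239) cross=-19.577
  mode + wants cross > 0 → take C=(3.3743,3.6547) (cross=19.577)
ex = (C−B)/|BC| = (0.8113,0.5847); ey = (-0.5847,0.8113)
P = B + 1.09·ex + -0.77·ey = (0.6525,0.7440)

0.65 0.74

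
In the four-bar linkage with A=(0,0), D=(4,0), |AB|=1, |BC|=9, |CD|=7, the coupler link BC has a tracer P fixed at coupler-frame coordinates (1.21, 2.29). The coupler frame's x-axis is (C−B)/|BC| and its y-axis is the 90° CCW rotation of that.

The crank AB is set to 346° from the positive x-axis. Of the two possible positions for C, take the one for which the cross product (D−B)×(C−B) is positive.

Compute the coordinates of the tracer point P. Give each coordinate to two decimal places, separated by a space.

0.18 2.22

A=(0,0), D=(4.00,0)
B = A + 1.00·(cos346°, sin346°) = (0.9703, -0.2419)
|BD| = 3.0393
circle(B,9.00) ∩ circle(D,7.00): a=6.7840, h=5.9142
  candidates: C₊=(7.2620,6.1935) cross=17.975; C₋=(8.2035,-5.5974) cross=-17.975
  mode + wants cross > 0 → take C=(7.2620,6.1935) (cross=17.975)
ex = (C−B)/|BC| = (0.6991,0.7150); ey = (-0.7150,0.6991)
P = B + 1.21·ex + 2.29·ey = (0.1787,2.2242)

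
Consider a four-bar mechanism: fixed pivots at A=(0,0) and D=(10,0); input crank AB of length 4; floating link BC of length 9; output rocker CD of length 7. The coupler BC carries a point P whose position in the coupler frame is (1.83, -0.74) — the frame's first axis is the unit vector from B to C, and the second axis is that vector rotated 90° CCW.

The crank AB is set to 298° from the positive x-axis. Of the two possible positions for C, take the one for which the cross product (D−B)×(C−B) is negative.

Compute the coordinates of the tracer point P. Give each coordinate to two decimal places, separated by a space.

3.28 -4.92

A=(0,0), D=(10.00,0)
B = A + 4.00·(cos298°, sin298°) = (1.8779, -3.5318)
|BD| = 8.8568
circle(B,9.00) ∩ circle(D,7.00): a=6.2349, h=6.4904
  candidates: C₊=(5.0074,4.9066) cross=57.484; C₋=(10.1838,-6.9976) cross=-57.484
  mode - wants cross < 0 → take C=(10.1838,-6.9976) (cross=-57.484)
ex = (C−B)/|BC| = (0.9229,-0.3851); ey = (0.3851,0.9229)
P = B + 1.83·ex + -0.74·ey = (3.2818,-4.9194)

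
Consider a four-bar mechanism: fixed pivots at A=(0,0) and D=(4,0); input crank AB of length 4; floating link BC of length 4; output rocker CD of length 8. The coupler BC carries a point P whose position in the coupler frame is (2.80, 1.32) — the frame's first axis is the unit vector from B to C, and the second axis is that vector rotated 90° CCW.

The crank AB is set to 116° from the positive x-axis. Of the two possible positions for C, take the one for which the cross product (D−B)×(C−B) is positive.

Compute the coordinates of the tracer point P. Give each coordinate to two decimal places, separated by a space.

-1.50 6.68

A=(0,0), D=(4.00,0)
B = A + 4.00·(cos116°, sin116°) = (-1.7535, 3.5952)
|BD| = 6.7844
circle(B,4.00) ∩ circle(D,8.00): a=-0.1453, h=3.9974
  candidates: C₊=(0.2415,7.0621) cross=27.120; C₋=(-3.9950,0.2822) cross=-27.120
  mode + wants cross > 0 → take C=(0.2415,7.0621) (cross=27.120)
ex = (C−B)/|BC| = (0.4988,0.8667); ey = (-0.8667,0.4988)
P = B + 2.80·ex + 1.32·ey = (-1.5011,6.6804)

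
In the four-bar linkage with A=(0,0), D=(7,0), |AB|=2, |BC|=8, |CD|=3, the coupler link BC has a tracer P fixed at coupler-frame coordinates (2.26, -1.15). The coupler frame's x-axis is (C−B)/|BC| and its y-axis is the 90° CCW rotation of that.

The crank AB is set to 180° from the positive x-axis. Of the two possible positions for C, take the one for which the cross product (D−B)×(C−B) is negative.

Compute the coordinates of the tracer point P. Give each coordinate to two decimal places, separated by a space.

A=(0,0), D=(7.00,0)
B = A + 2.00·(cos180°, sin180°) = (-2.0000, 0.0000)
|BD| = 9.0000
circle(B,8.00) ∩ circle(D,3.00): a=7.5556, h=2.6294
  candidates: C₊=(5.5556,2.6294) cross=23.664; C₋=(5.5556,-2.6294) cross=-23.664
  mode - wants cross < 0 → take C=(5.5556,-2.6294) (cross=-23.664)
ex = (C−B)/|BC| = (0.9444,-0.3287); ey = (0.3287,0.9444)
P = B + 2.26·ex + -1.15·ey = (-0.2435,-1.8289)

-0.24 -1.83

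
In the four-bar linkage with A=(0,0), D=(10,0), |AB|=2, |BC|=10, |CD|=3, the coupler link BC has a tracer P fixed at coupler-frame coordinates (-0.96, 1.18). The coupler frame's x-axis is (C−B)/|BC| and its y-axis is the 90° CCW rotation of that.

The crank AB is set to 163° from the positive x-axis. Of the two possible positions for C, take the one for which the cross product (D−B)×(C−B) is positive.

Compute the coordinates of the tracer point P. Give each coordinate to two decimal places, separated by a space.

-3.05 1.59

A=(0,0), D=(10.00,0)
B = A + 2.00·(cos163°, sin163°) = (-1.9126, 0.5847)
|BD| = 11.9270
circle(B,10.00) ∩ circle(D,3.00): a=9.7784, h=2.0937
  candidates: C₊=(7.9566,2.1965) cross=24.971; C₋=(7.7513,-1.9858) cross=-24.971
  mode + wants cross > 0 → take C=(7.9566,2.1965) (cross=24.971)
ex = (C−B)/|BC| = (0.9869,0.1612); ey = (-0.1612,0.9869)
P = B + -0.96·ex + 1.18·ey = (-3.0502,1.5946)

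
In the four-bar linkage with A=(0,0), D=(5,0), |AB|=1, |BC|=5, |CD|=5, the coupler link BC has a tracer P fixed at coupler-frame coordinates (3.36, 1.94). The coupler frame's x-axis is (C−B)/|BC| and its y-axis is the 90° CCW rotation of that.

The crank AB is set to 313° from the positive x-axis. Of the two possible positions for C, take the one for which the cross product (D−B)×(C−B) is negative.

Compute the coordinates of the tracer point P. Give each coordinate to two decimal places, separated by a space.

4.21 -2.33

A=(0,0), D=(5.00,0)
B = A + 1.00·(cos313°, sin313°) = (0.6820, -0.7314)
|BD| = 4.3795
circle(B,5.00) ∩ circle(D,5.00): a=2.1897, h=4.4950
  candidates: C₊=(2.0904,4.0662) cross=19.686; C₋=(3.5916,-4.7976) cross=-19.686
  mode - wants cross < 0 → take C=(3.5916,-4.7976) (cross=-19.686)
ex = (C−B)/|BC| = (0.5819,-0.8132); ey = (0.8132,0.5819)
P = B + 3.36·ex + 1.94·ey = (4.2150,-2.3349)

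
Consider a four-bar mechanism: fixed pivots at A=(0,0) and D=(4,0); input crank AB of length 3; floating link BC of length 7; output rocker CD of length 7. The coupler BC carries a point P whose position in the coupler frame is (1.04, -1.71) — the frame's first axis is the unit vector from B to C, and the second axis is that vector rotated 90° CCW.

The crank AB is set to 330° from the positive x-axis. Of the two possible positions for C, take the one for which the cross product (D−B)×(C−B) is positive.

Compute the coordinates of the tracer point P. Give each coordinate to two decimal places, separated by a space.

3.29 0.38

A=(0,0), D=(4.00,0)
B = A + 3.00·(cos330°, sin330°) = (2.5981, -1.5000)
|BD| = 2.0531
circle(B,7.00) ∩ circle(D,7.00): a=1.0266, h=6.9243
  candidates: C₊=(-1.7598,3.9781) cross=14.217; C₋=(8.3579,-5.4781) cross=-14.217
  mode + wants cross > 0 → take C=(-1.7598,3.9781) (cross=14.217)
ex = (C−B)/|BC| = (-0.6226,0.7826); ey = (-0.7826,-0.6226)
P = B + 1.04·ex + -1.71·ey = (3.2888,0.3784)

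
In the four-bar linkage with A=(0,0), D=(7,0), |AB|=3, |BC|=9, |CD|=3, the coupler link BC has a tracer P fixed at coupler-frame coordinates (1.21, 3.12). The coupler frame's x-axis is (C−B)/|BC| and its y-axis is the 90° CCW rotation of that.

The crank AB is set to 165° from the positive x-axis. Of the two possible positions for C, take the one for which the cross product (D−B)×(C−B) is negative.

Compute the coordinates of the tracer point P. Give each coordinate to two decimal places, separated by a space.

-0.61 3.22

A=(0,0), D=(7.00,0)
B = A + 3.00·(cos165°, sin165°) = (-2.8978, 0.7765)
|BD| = 9.9282
circle(B,9.00) ∩ circle(D,3.00): a=8.5901, h=2.6851
  candidates: C₊=(5.8760,2.7815) cross=26.658; C₋=(5.4561,-2.5722) cross=-26.658
  mode - wants cross < 0 → take C=(5.4561,-2.5722) (cross=-26.658)
ex = (C−B)/|BC| = (0.9282,-0.3721); ey = (0.3721,0.9282)
P = B + 1.21·ex + 3.12·ey = (-0.6138,3.2222)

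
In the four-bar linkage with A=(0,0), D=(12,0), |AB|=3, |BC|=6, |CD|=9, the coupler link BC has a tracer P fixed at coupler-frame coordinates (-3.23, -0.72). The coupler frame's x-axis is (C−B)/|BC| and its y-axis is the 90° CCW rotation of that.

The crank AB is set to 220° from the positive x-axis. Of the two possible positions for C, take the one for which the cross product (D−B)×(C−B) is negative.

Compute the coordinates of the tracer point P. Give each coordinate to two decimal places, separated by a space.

-5.61 -1.97

A=(0,0), D=(12.00,0)
B = A + 3.00·(cos220°, sin220°) = (-2.2981, -1.9284)
|BD| = 14.4276
circle(B,6.00) ∩ circle(D,9.00): a=5.6543, h=2.0073
  candidates: C₊=(3.0371,0.8166) cross=28.960; C₋=(3.5737,-3.1619) cross=-28.960
  mode - wants cross < 0 → take C=(3.5737,-3.1619) (cross=-28.960)
ex = (C−B)/|BC| = (0.9786,-0.2056); ey = (0.2056,0.9786)
P = B + -3.23·ex + -0.72·ey = (-5.6072,-1.9689)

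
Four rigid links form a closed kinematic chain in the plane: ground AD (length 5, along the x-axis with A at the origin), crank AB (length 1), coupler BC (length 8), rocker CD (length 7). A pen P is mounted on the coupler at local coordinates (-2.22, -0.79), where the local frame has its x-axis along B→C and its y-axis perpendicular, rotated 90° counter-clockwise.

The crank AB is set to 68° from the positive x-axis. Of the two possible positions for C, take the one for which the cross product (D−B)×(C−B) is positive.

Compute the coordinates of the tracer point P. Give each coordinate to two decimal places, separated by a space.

A=(0,0), D=(5.00,0)
B = A + 1.00·(cos68°, sin68°) = (0.3746, 0.9272)
|BD| = 4.7174
circle(B,8.00) ∩ circle(D,7.00): a=3.9486, h=6.9576
  candidates: C₊=(5.6136,6.9731) cross=32.822; C₋=(2.8787,-6.6708) cross=-32.822
  mode + wants cross > 0 → take C=(5.6136,6.9731) (cross=32.822)
ex = (C−B)/|BC| = (0.6549,0.7557); ey = (-0.7557,0.6549)
P = B + -2.22·ex + -0.79·ey = (-0.4822,-1.2679)

-0.48 -1.27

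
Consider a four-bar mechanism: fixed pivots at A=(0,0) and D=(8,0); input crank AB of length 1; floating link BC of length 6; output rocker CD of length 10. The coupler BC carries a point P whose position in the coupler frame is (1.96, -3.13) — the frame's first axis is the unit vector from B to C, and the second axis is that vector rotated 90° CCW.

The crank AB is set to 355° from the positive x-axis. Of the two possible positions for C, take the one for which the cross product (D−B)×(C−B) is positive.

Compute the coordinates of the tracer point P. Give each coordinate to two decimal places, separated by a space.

3.70 2.43

A=(0,0), D=(8.00,0)
B = A + 1.00·(cos355°, sin355°) = (0.9962, -0.0872)
|BD| = 7.0043
circle(B,6.00) ∩ circle(D,10.00): a=-1.0664, h=5.9045
  candidates: C₊=(-0.1436,5.8036) cross=41.357; C₋=(0.0033,-6.0044) cross=-41.357
  mode + wants cross > 0 → take C=(-0.1436,5.8036) (cross=41.357)
ex = (C−B)/|BC| = (-0.1900,0.9818); ey = (-0.9818,-0.1900)
P = B + 1.96·ex + -3.13·ey = (3.6969,2.4318)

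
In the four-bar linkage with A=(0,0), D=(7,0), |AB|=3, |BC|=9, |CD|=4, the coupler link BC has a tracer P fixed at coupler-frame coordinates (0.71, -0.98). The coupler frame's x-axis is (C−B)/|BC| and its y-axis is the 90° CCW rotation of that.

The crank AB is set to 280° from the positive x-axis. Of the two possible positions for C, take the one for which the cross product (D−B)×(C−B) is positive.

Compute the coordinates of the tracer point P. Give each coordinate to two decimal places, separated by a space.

1.73 -3.04

A=(0,0), D=(7.00,0)
B = A + 3.00·(cos280°, sin280°) = (0.5209, -2.9544)
|BD| = 7.1209
circle(B,9.00) ∩ circle(D,4.00): a=8.1245, h=3.8720
  candidates: C₊=(6.3067,3.9395) cross=27.572; C₋=(9.5197,-3.1067) cross=-27.572
  mode + wants cross > 0 → take C=(6.3067,3.9395) (cross=27.572)
ex = (C−B)/|BC| = (0.6429,0.7660); ey = (-0.7660,0.6429)
P = B + 0.71·ex + -0.98·ey = (1.7280,-3.0406)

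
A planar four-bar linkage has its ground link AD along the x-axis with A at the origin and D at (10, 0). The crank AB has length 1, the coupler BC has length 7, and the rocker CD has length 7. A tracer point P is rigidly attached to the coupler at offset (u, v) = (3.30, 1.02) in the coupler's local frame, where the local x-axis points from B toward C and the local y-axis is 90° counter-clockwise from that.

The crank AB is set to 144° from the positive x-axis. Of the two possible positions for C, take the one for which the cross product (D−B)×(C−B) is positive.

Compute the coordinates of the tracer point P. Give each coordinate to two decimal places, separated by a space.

A=(0,0), D=(10.00,0)
B = A + 1.00·(cos144°, sin144°) = (-0.8090, 0.5878)
|BD| = 10.8250
circle(B,7.00) ∩ circle(D,7.00): a=5.4125, h=4.4390
  candidates: C₊=(4.8365,4.7264) cross=48.052; C₋=(4.3545,-4.1386) cross=-48.052
  mode + wants cross > 0 → take C=(4.8365,4.7264) (cross=48.052)
ex = (C−B)/|BC| = (0.8065,0.5912); ey = (-0.5912,0.8065)
P = B + 3.30·ex + 1.02·ey = (1.2494,3.3615)

1.25 3.36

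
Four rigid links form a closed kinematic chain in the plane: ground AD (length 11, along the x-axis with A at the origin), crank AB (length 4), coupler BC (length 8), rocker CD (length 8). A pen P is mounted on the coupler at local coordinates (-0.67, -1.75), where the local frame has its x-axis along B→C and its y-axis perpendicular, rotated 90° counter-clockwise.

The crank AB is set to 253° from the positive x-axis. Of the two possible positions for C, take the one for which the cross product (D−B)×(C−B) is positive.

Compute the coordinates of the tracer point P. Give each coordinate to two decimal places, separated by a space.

A=(0,0), D=(11.00,0)
B = A + 4.00·(cos253°, sin253°) = (-1.1695, -3.8252)
|BD| = 12.7565
circle(B,8.00) ∩ circle(D,8.00): a=6.3783, h=4.8289
  candidates: C₊=(3.4673,2.6940) cross=61.599; C₋=(6.3633,-6.5192) cross=-61.599
  mode + wants cross > 0 → take C=(3.4673,2.6940) (cross=61.599)
ex = (C−B)/|BC| = (0.5796,0.8149); ey = (-0.8149,0.5796)
P = B + -0.67·ex + -1.75·ey = (-0.1317,-5.3855)

-0.13 -5.39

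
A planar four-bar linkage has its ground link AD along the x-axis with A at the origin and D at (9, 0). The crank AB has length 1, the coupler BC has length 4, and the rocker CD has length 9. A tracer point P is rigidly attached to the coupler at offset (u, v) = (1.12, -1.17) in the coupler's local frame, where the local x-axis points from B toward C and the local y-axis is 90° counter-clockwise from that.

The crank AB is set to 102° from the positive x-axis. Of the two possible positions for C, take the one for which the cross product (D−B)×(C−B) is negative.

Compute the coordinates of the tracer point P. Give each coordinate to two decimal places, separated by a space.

-1.16 -0.33

A=(0,0), D=(9.00,0)
B = A + 1.00·(cos102°, sin102°) = (-0.2079, 0.9781)
|BD| = 9.2597
circle(B,4.00) ∩ circle(D,9.00): a=1.1200, h=3.8400
  candidates: C₊=(1.3115,4.6783) cross=35.557; C₋=(0.5002,-2.9587) cross=-35.557
  mode - wants cross < 0 → take C=(0.5002,-2.9587) (cross=-35.557)
ex = (C−B)/|BC| = (0.1770,-0.9842); ey = (0.9842,0.1770)
P = B + 1.12·ex + -1.17·ey = (-1.1612,-0.3313)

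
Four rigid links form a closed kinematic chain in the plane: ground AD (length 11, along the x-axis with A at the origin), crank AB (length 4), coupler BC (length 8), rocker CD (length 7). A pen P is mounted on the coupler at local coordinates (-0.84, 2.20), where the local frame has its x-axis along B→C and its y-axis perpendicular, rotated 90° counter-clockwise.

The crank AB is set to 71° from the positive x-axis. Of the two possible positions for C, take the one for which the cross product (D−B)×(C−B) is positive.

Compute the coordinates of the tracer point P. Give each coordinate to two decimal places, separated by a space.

-0.27 5.54

A=(0,0), D=(11.00,0)
B = A + 4.00·(cos71°, sin71°) = (1.3023, 3.7821)
|BD| = 10.4091
circle(B,8.00) ∩ circle(D,7.00): a=5.9251, h=5.3753
  candidates: C₊=(8.7755,6.6371) cross=55.952; C₋=(4.8694,-3.3786) cross=-55.952
  mode + wants cross > 0 → take C=(8.7755,6.6371) (cross=55.952)
ex = (C−B)/|BC| = (0.9341,0.3569); ey = (-0.3569,0.9341)
P = B + -0.84·ex + 2.20·ey = (-0.2676,5.5374)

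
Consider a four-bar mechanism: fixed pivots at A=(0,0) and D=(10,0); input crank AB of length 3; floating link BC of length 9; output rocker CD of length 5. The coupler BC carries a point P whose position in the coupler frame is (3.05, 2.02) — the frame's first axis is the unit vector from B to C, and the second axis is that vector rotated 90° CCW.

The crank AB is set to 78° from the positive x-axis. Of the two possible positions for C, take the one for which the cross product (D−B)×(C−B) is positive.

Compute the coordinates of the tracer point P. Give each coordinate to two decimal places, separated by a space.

A=(0,0), D=(10.00,0)
B = A + 3.00·(cos78°, sin78°) = (0.6237, 2.9344)
|BD| = 9.8247
circle(B,9.00) ∩ circle(D,5.00): a=7.7623, h=4.5548
  candidates: C₊=(9.3922,4.9629) cross=44.750; C₋=(6.6713,-3.7309) cross=-44.750
  mode + wants cross > 0 → take C=(9.3922,4.9629) (cross=44.750)
ex = (C−B)/|BC| = (0.9743,0.2254); ey = (-0.2254,0.9743)
P = B + 3.05·ex + 2.02·ey = (3.1400,5.5899)

3.14 5.59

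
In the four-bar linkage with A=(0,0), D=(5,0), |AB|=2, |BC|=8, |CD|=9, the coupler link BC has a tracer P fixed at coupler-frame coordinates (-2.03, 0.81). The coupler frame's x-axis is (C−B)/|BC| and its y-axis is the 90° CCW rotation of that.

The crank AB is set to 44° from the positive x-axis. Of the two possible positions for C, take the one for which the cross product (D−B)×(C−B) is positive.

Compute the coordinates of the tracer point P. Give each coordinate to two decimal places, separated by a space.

0.01 -0.26

A=(0,0), D=(5.00,0)
B = A + 2.00·(cos44°, sin44°) = (1.4387, 1.3893)
|BD| = 3.8227
circle(B,8.00) ∩ circle(D,9.00): a=-0.3122, h=7.9939
  candidates: C₊=(4.0531,8.9501) cross=30.558; C₋=(-1.7574,-5.9445) cross=-30.558
  mode + wants cross > 0 → take C=(4.0531,8.9501) (cross=30.558)
ex = (C−B)/|BC| = (0.3268,0.9451); ey = (-0.9451,0.3268)
P = B + -2.03·ex + 0.81·ey = (0.0097,-0.2645)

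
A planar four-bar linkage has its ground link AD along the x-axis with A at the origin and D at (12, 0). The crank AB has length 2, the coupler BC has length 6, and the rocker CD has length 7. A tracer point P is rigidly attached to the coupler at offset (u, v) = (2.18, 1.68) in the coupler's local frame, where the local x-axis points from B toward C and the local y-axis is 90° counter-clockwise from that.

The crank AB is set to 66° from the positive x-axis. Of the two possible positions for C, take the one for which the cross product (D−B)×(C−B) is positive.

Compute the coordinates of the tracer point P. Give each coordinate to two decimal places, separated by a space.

2.18 4.22

A=(0,0), D=(12.00,0)
B = A + 2.00·(cos66°, sin66°) = (0.8135, 1.8271)
|BD| = 11.3348
circle(B,6.00) ∩ circle(D,7.00): a=5.0939, h=3.1705
  candidates: C₊=(6.3518,4.1350) cross=35.937; C₋=(5.3297,-2.1230) cross=-35.937
  mode + wants cross > 0 → take C=(6.3518,4.1350) (cross=35.937)
ex = (C−B)/|BC| = (0.9231,0.3847); ey = (-0.3847,0.9231)
P = B + 2.18·ex + 1.68·ey = (2.1795,4.2164)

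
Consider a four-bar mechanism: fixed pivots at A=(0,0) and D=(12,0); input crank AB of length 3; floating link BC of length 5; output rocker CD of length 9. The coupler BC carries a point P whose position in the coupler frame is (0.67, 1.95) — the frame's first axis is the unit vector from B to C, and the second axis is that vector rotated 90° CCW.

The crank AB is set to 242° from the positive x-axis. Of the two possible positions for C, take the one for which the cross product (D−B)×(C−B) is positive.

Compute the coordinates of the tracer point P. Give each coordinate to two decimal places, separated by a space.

-1.73 -0.61

A=(0,0), D=(12.00,0)
B = A + 3.00·(cos242°, sin242°) = (-1.4084, -2.6488)
|BD| = 13.6676
circle(B,5.00) ∩ circle(D,9.00): a=4.7851, h=1.4500
  candidates: C₊=(3.0050,-0.2989) cross=19.818; C₋=(3.5670,-3.1440) cross=-19.818
  mode + wants cross > 0 → take C=(3.0050,-0.2989) (cross=19.818)
ex = (C−B)/|BC| = (0.8827,0.4700); ey = (-0.4700,0.8827)
P = B + 0.67·ex + 1.95·ey = (-1.7335,-0.6127)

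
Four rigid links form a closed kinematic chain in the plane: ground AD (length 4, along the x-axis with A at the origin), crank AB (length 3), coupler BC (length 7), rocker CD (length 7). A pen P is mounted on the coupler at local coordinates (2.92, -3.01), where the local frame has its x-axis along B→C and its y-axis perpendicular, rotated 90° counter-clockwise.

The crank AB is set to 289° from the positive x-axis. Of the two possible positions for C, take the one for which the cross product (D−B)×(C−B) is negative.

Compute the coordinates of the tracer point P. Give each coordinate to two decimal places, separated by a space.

A=(0,0), D=(4.00,0)
B = A + 3.00·(cos289°, sin289°) = (0.9767, -2.8366)
|BD| = 4.1456
circle(B,7.00) ∩ circle(D,7.00): a=2.0728, h=6.6861
  candidates: C₊=(-2.0864,3.4577) cross=27.718; C₋=(7.0631,-6.2942) cross=-27.718
  mode - wants cross < 0 → take C=(7.0631,-6.2942) (cross=-27.718)
ex = (C−B)/|BC| = (0.8695,-0.4940); ey = (0.4940,0.8695)
P = B + 2.92·ex + -3.01·ey = (2.0288,-6.8961)

2.03 -6.90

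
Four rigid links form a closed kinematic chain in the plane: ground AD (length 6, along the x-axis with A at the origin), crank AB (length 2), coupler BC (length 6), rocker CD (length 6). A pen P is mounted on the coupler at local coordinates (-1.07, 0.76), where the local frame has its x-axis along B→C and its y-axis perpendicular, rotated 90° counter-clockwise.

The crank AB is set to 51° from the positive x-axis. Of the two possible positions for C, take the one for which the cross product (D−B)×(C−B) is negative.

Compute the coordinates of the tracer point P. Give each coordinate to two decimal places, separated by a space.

A=(0,0), D=(6.00,0)
B = A + 2.00·(cos51°, sin51°) = (1.2586, 1.5543)
|BD| = 4.9896
circle(B,6.00) ∩ circle(D,6.00): a=2.4948, h=5.4567
  candidates: C₊=(5.3291,5.9624) cross=27.227; C₋=(1.9295,-4.4081) cross=-27.227
  mode - wants cross < 0 → take C=(1.9295,-4.4081) (cross=-27.227)
ex = (C−B)/|BC| = (0.1118,-0.9937); ey = (0.9937,0.1118)
P = B + -1.07·ex + 0.76·ey = (1.8942,2.7026)

1.89 2.70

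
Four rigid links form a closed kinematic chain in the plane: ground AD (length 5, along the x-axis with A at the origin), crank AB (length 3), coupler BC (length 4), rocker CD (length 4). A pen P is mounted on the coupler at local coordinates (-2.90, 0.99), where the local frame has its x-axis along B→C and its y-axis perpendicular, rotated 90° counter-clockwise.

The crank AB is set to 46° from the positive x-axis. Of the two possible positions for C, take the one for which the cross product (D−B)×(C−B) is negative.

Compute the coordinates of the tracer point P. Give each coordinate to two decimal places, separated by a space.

A=(0,0), D=(5.00,0)
B = A + 3.00·(cos46°, sin46°) = (2.0840, 2.1580)
|BD| = 3.6277
circle(B,4.00) ∩ circle(D,4.00): a=1.8139, h=3.5651
  candidates: C₊=(5.6628,3.9447) cross=12.933; C₋=(1.4212,-1.7867) cross=-12.933
  mode - wants cross < 0 → take C=(1.4212,-1.7867) (cross=-12.933)
ex = (C−B)/|BC| = (-0.1657,-0.9862); ey = (0.9862,-0.1657)
P = B + -2.90·ex + 0.99·ey = (3.5408,4.8539)

3.54 4.85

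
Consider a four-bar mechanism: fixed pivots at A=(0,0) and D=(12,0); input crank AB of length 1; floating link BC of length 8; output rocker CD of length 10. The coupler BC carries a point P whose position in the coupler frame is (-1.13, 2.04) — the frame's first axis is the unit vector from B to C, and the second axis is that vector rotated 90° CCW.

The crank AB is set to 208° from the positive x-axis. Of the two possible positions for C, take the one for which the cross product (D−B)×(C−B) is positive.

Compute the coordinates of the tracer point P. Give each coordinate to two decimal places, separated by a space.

-3.19 -0.14

A=(0,0), D=(12.00,0)
B = A + 1.00·(cos208°, sin208°) = (-0.8829, -0.4695)
|BD| = 12.8915
circle(B,8.00) ∩ circle(D,10.00): a=5.0495, h=6.2051
  candidates: C₊=(3.9372,5.9154) cross=79.993; C₋=(4.3892,-6.4865) cross=-79.993
  mode + wants cross > 0 → take C=(3.9372,5.9154) (cross=79.993)
ex = (C−B)/|BC| = (0.6025,0.7981); ey = (-0.7981,0.6025)
P = B + -1.13·ex + 2.04·ey = (-3.1919,-0.1422)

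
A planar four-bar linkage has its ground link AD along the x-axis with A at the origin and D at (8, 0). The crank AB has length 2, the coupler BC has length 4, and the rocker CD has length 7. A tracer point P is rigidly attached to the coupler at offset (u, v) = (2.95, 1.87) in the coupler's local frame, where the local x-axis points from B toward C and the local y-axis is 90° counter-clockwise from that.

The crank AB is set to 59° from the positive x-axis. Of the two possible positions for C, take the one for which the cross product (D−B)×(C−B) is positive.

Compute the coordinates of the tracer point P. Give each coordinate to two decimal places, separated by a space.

A=(0,0), D=(8.00,0)
B = A + 2.00·(cos59°, sin59°) = (1.0301, 1.7143)
|BD| = 7.1777
circle(B,4.00) ∩ circle(D,7.00): a=1.2900, h=3.7863
  candidates: C₊=(3.1871,5.0829) cross=27.177; C₋=(1.3784,-2.2705) cross=-27.177
  mode + wants cross > 0 → take C=(3.1871,5.0829) (cross=27.177)
ex = (C−B)/|BC| = (0.5393,0.8421); ey = (-0.8421,0.5393)
P = B + 2.95·ex + 1.87·ey = (1.0461,5.2071)

1.05 5.21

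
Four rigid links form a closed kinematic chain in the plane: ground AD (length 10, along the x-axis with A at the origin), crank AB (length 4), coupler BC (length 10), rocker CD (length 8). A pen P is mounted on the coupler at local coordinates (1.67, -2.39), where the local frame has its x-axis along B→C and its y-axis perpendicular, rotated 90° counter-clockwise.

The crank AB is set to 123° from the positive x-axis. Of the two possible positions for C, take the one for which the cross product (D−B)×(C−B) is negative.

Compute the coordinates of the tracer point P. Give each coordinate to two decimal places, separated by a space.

A=(0,0), D=(10.00,0)
B = A + 4.00·(cos123°, sin123°) = (-2.1786, 3.3547)
|BD| = 12.6321
circle(B,10.00) ∩ circle(D,8.00): a=7.7410, h=6.3306
  candidates: C₊=(6.9657,7.4022) cross=79.969; C₋=(3.6033,-4.8044) cross=-79.969
  mode - wants cross < 0 → take C=(3.6033,-4.8044) (cross=-79.969)
ex = (C−B)/|BC| = (0.5782,-0.8159); ey = (0.8159,0.5782)
P = B + 1.67·ex + -2.39·ey = (-3.1630,0.6103)

-3.16 0.61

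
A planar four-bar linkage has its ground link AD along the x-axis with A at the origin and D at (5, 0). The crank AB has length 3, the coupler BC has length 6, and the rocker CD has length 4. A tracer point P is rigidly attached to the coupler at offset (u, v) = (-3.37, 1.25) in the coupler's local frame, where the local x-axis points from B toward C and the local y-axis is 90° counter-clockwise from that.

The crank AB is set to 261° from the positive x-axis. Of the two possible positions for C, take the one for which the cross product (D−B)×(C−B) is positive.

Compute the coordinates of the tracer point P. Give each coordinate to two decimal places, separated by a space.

-2.95 -5.56

A=(0,0), D=(5.00,0)
B = A + 3.00·(cos261°, sin261°) = (-0.4693, -2.9631)
|BD| = 6.2204
circle(B,6.00) ∩ circle(D,4.00): a=4.7178, h=3.7071
  candidates: C₊=(1.9130,2.5437) cross=23.059; C₋=(5.4447,-3.9752) cross=-23.059
  mode + wants cross > 0 → take C=(1.9130,2.5437) (cross=23.059)
ex = (C−B)/|BC| = (0.3971,0.9178); ey = (-0.9178,0.3971)
P = B + -3.37·ex + 1.25·ey = (-2.9546,-5.5597)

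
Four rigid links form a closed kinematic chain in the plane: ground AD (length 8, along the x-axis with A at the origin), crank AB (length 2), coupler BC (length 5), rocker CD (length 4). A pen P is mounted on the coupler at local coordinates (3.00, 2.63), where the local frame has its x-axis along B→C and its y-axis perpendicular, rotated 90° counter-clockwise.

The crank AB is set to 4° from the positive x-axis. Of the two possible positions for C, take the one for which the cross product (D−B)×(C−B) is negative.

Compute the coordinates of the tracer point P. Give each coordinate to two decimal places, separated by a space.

5.98 0.04

A=(0,0), D=(8.00,0)
B = A + 2.00·(cos4°, sin4°) = (1.9951, 0.1395)
|BD| = 6.0065
circle(B,5.00) ∩ circle(D,4.00): a=3.7524, h=3.3044
  candidates: C₊=(5.8233,3.3559) cross=19.848; C₋=(5.6698,-3.2512) cross=-19.848
  mode - wants cross < 0 → take C=(5.6698,-3.2512) (cross=-19.848)
ex = (C−B)/|BC| = (0.7349,-0.6781); ey = (0.6781,0.7349)
P = B + 3.00·ex + 2.63·ey = (5.9834,0.0380)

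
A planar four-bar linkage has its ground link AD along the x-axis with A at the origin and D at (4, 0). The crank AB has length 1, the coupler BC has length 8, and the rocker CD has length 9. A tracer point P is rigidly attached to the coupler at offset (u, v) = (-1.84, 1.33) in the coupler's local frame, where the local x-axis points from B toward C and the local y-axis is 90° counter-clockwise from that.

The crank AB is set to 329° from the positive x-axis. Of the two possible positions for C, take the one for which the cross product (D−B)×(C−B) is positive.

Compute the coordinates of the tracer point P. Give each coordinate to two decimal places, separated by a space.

0.12 -2.66

A=(0,0), D=(4.00,0)
B = A + 1.00·(cos329°, sin329°) = (0.8572, -0.5150)
|BD| = 3.1848
circle(B,8.00) ∩ circle(D,9.00): a=-1.0766, h=7.9272
  candidates: C₊=(-1.4872,7.1337) cross=25.246; C₋=(1.0767,-8.5120) cross=-25.246
  mode + wants cross > 0 → take C=(-1.4872,7.1337) (cross=25.246)
ex = (C−B)/|BC| = (-0.2931,0.9561); ey = (-0.9561,-0.2931)
P = B + -1.84·ex + 1.33·ey = (0.1248,-2.6640)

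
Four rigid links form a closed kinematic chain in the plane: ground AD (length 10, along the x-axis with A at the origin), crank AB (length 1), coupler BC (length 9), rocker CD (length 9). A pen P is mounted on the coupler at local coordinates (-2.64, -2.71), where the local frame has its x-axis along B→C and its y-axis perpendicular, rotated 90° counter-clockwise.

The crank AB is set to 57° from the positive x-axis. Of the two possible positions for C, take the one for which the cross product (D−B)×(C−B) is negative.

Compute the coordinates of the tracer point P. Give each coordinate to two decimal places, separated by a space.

-3.06 1.98

A=(0,0), D=(10.00,0)
B = A + 1.00·(cos57°, sin57°) = (0.5446, 0.8387)
|BD| = 9.4925
circle(B,9.00) ∩ circle(D,9.00): a=4.7462, h=7.6468
  candidates: C₊=(5.9479,8.0362) cross=72.587; C₋=(4.5967,-7.1975) cross=-72.587
  mode - wants cross < 0 → take C=(4.5967,-7.1975) (cross=-72.587)
ex = (C−B)/|BC| = (0.4502,-0.8929); ey = (0.8929,0.4502)
P = B + -2.64·ex + -2.71·ey = (-3.0638,1.9758)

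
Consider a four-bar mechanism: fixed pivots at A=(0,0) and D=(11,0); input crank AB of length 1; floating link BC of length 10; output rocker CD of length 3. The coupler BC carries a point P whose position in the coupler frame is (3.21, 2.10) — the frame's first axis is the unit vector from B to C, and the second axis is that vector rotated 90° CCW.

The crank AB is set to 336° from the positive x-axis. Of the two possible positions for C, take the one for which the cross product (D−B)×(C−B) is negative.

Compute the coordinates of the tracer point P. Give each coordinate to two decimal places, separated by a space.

A=(0,0), D=(11.00,0)
B = A + 1.00·(cos336°, sin336°) = (0.9135, -0.4067)
|BD| = 10.0947
circle(B,10.00) ∩ circle(D,3.00): a=9.5547, h=2.9510
  candidates: C₊=(10.3415,2.9268) cross=29.789; C₋=(10.5794,-2.9704) cross=-29.789
  mode - wants cross < 0 → take C=(10.5794,-2.9704) (cross=-29.789)
ex = (C−B)/|BC| = (0.9666,-0.2564); ey = (0.2564,0.9666)
P = B + 3.21·ex + 2.10·ey = (4.5546,0.8002)

4.55 0.80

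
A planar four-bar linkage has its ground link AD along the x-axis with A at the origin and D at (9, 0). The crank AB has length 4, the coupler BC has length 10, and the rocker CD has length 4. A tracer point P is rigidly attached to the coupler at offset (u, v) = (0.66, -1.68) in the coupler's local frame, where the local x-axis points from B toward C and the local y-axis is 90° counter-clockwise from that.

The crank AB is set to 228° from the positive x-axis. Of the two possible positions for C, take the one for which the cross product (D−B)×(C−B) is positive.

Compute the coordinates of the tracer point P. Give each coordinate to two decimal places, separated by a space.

-1.22 -4.04

A=(0,0), D=(9.00,0)
B = A + 4.00·(cos228°, sin228°) = (-2.6765, -2.9726)
|BD| = 12.0490
circle(B,10.00) ∩ circle(D,4.00): a=9.5103, h=3.0911
  candidates: C₊=(5.7772,2.3692) cross=37.245; C₋=(7.3024,-3.6219) cross=-37.245
  mode + wants cross > 0 → take C=(5.7772,2.3692) (cross=37.245)
ex = (C−B)/|BC| = (0.8454,0.5342); ey = (-0.5342,0.8454)
P = B + 0.66·ex + -1.68·ey = (-1.2212,-4.0402)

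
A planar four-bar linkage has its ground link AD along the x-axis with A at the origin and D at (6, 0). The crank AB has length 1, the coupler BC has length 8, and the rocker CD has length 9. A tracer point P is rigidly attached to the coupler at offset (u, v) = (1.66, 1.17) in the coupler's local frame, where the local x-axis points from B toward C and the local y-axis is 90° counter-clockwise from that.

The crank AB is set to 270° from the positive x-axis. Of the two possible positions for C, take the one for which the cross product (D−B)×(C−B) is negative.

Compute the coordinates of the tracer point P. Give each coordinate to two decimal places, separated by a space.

A=(0,0), D=(6.00,0)
B = A + 1.00·(cos270°, sin270°) = (-0.0000, -1.0000)
|BD| = 6.0828
circle(B,8.00) ∩ circle(D,9.00): a=1.6440, h=7.8293
  candidates: C₊=(0.3345,6.9930) cross=47.624; C₋=(2.9087,-8.4525) cross=-47.624
  mode - wants cross < 0 → take C=(2.9087,-8.4525) (cross=-47.624)
ex = (C−B)/|BC| = (0.3636,-0.9316); ey = (0.9316,0.3636)
P = B + 1.66·ex + 1.17·ey = (1.6935,-2.1210)

1.69 -2.12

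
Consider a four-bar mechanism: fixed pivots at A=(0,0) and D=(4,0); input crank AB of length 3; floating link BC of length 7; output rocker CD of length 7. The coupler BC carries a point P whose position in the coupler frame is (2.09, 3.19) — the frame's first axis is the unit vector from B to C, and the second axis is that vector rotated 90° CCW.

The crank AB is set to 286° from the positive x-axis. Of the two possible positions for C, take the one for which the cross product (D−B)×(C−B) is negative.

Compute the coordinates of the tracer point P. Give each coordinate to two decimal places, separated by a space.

A=(0,0), D=(4.00,0)
B = A + 3.00·(cos286°, sin286°) = (0.8269, -2.8838)
|BD| = 4.2877
circle(B,7.00) ∩ circle(D,7.00): a=2.1439, h=6.6636
  candidates: C₊=(-2.0683,3.4894) cross=28.572; C₋=(6.8952,-6.3732) cross=-28.572
  mode - wants cross < 0 → take C=(6.8952,-6.3732) (cross=-28.572)
ex = (C−B)/|BC| = (0.8669,-0.4985); ey = (0.4985,0.8669)
P = B + 2.09·ex + 3.19·ey = (4.2289,-1.1602)

4.23 -1.16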